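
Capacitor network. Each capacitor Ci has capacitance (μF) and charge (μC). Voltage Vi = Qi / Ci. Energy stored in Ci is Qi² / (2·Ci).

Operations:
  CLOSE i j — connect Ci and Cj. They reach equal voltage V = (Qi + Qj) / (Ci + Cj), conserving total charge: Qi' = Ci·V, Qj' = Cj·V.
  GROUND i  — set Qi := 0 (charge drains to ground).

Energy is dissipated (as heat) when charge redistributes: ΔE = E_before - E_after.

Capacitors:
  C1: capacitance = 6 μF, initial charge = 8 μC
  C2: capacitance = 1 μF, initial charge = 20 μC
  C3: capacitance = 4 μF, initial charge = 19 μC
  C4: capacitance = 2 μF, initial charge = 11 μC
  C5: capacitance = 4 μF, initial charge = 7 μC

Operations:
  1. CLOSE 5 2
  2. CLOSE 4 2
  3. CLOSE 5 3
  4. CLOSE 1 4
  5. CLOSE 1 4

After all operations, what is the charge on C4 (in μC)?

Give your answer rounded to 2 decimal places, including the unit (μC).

Answer: 4.73 μC

Derivation:
Initial: C1(6μF, Q=8μC, V=1.33V), C2(1μF, Q=20μC, V=20.00V), C3(4μF, Q=19μC, V=4.75V), C4(2μF, Q=11μC, V=5.50V), C5(4μF, Q=7μC, V=1.75V)
Op 1: CLOSE 5-2: Q_total=27.00, C_total=5.00, V=5.40; Q5=21.60, Q2=5.40; dissipated=133.225
Op 2: CLOSE 4-2: Q_total=16.40, C_total=3.00, V=5.47; Q4=10.93, Q2=5.47; dissipated=0.003
Op 3: CLOSE 5-3: Q_total=40.60, C_total=8.00, V=5.08; Q5=20.30, Q3=20.30; dissipated=0.422
Op 4: CLOSE 1-4: Q_total=18.93, C_total=8.00, V=2.37; Q1=14.20, Q4=4.73; dissipated=12.813
Op 5: CLOSE 1-4: Q_total=18.93, C_total=8.00, V=2.37; Q1=14.20, Q4=4.73; dissipated=0.000
Final charges: Q1=14.20, Q2=5.47, Q3=20.30, Q4=4.73, Q5=20.30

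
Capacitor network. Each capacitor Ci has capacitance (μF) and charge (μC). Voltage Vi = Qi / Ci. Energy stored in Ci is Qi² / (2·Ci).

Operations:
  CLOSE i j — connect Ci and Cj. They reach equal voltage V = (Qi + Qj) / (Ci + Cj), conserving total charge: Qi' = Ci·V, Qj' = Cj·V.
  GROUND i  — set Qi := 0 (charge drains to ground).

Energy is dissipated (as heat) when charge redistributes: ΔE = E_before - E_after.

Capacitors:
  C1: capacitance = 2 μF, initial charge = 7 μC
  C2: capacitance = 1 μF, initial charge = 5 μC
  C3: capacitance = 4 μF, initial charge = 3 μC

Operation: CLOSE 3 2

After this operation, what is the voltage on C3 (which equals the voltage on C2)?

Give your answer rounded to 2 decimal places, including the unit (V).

Answer: 1.60 V

Derivation:
Initial: C1(2μF, Q=7μC, V=3.50V), C2(1μF, Q=5μC, V=5.00V), C3(4μF, Q=3μC, V=0.75V)
Op 1: CLOSE 3-2: Q_total=8.00, C_total=5.00, V=1.60; Q3=6.40, Q2=1.60; dissipated=7.225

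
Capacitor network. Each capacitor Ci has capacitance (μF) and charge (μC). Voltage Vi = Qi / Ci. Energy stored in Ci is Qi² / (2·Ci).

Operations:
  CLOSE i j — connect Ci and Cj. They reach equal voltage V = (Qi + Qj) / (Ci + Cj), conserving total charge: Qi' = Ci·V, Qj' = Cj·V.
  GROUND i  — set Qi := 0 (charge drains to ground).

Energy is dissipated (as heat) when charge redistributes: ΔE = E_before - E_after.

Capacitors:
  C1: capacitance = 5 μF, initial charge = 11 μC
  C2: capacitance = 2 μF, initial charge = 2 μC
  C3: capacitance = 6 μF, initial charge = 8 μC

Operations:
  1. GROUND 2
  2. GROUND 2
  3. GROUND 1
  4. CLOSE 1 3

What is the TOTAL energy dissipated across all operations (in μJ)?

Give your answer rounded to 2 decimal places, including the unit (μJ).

Answer: 15.52 μJ

Derivation:
Initial: C1(5μF, Q=11μC, V=2.20V), C2(2μF, Q=2μC, V=1.00V), C3(6μF, Q=8μC, V=1.33V)
Op 1: GROUND 2: Q2=0; energy lost=1.000
Op 2: GROUND 2: Q2=0; energy lost=0.000
Op 3: GROUND 1: Q1=0; energy lost=12.100
Op 4: CLOSE 1-3: Q_total=8.00, C_total=11.00, V=0.73; Q1=3.64, Q3=4.36; dissipated=2.424
Total dissipated: 15.524 μJ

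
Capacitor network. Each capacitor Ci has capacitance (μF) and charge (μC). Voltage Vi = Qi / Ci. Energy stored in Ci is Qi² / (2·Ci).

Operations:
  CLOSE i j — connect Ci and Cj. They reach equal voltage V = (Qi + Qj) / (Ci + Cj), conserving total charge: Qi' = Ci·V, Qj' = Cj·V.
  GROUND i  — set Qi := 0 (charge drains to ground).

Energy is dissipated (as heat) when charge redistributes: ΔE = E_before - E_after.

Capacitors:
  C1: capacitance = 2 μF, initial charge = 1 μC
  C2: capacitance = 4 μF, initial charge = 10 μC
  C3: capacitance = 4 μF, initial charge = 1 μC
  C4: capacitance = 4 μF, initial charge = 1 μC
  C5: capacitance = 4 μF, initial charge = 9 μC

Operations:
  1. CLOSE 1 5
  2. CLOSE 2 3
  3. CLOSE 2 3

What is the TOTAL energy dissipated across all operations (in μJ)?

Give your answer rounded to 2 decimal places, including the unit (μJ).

Answer: 7.10 μJ

Derivation:
Initial: C1(2μF, Q=1μC, V=0.50V), C2(4μF, Q=10μC, V=2.50V), C3(4μF, Q=1μC, V=0.25V), C4(4μF, Q=1μC, V=0.25V), C5(4μF, Q=9μC, V=2.25V)
Op 1: CLOSE 1-5: Q_total=10.00, C_total=6.00, V=1.67; Q1=3.33, Q5=6.67; dissipated=2.042
Op 2: CLOSE 2-3: Q_total=11.00, C_total=8.00, V=1.38; Q2=5.50, Q3=5.50; dissipated=5.062
Op 3: CLOSE 2-3: Q_total=11.00, C_total=8.00, V=1.38; Q2=5.50, Q3=5.50; dissipated=0.000
Total dissipated: 7.104 μJ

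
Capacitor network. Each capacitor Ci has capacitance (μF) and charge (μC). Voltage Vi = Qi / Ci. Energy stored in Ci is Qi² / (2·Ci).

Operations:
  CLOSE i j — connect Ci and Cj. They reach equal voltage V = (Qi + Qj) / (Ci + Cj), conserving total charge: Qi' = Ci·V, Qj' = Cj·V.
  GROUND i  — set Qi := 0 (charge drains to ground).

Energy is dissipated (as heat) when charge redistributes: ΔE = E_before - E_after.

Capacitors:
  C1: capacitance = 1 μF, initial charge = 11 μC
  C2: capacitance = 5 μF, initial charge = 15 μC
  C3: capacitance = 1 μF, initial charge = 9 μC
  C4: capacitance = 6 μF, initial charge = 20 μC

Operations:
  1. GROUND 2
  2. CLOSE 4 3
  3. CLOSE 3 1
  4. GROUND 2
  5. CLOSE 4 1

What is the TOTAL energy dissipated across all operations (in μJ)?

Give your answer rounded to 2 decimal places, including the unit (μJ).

Initial: C1(1μF, Q=11μC, V=11.00V), C2(5μF, Q=15μC, V=3.00V), C3(1μF, Q=9μC, V=9.00V), C4(6μF, Q=20μC, V=3.33V)
Op 1: GROUND 2: Q2=0; energy lost=22.500
Op 2: CLOSE 4-3: Q_total=29.00, C_total=7.00, V=4.14; Q4=24.86, Q3=4.14; dissipated=13.762
Op 3: CLOSE 3-1: Q_total=15.14, C_total=2.00, V=7.57; Q3=7.57, Q1=7.57; dissipated=11.755
Op 4: GROUND 2: Q2=0; energy lost=0.000
Op 5: CLOSE 4-1: Q_total=32.43, C_total=7.00, V=4.63; Q4=27.80, Q1=4.63; dissipated=5.038
Total dissipated: 53.055 μJ

Answer: 53.05 μJ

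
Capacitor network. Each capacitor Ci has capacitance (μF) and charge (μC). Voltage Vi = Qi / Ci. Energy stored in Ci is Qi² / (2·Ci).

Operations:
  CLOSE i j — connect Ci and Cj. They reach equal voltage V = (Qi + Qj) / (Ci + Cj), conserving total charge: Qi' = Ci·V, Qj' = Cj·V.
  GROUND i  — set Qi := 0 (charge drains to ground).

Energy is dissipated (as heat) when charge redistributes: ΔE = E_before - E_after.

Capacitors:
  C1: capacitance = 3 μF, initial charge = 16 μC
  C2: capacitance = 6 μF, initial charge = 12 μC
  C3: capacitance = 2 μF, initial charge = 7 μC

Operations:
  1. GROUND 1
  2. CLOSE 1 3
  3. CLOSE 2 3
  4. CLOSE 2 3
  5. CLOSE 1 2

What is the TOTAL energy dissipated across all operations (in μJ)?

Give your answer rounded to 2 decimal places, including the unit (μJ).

Answer: 50.49 μJ

Derivation:
Initial: C1(3μF, Q=16μC, V=5.33V), C2(6μF, Q=12μC, V=2.00V), C3(2μF, Q=7μC, V=3.50V)
Op 1: GROUND 1: Q1=0; energy lost=42.667
Op 2: CLOSE 1-3: Q_total=7.00, C_total=5.00, V=1.40; Q1=4.20, Q3=2.80; dissipated=7.350
Op 3: CLOSE 2-3: Q_total=14.80, C_total=8.00, V=1.85; Q2=11.10, Q3=3.70; dissipated=0.270
Op 4: CLOSE 2-3: Q_total=14.80, C_total=8.00, V=1.85; Q2=11.10, Q3=3.70; dissipated=0.000
Op 5: CLOSE 1-2: Q_total=15.30, C_total=9.00, V=1.70; Q1=5.10, Q2=10.20; dissipated=0.203
Total dissipated: 50.489 μJ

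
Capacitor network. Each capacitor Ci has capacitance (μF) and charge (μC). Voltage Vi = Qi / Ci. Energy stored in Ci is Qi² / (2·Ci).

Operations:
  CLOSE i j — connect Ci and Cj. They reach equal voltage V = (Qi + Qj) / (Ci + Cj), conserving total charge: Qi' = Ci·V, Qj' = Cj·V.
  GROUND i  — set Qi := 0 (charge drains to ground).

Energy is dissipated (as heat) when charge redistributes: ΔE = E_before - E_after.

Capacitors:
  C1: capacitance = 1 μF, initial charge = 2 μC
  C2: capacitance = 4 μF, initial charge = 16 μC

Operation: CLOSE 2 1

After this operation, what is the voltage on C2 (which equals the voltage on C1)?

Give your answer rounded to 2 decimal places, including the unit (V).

Answer: 3.60 V

Derivation:
Initial: C1(1μF, Q=2μC, V=2.00V), C2(4μF, Q=16μC, V=4.00V)
Op 1: CLOSE 2-1: Q_total=18.00, C_total=5.00, V=3.60; Q2=14.40, Q1=3.60; dissipated=1.600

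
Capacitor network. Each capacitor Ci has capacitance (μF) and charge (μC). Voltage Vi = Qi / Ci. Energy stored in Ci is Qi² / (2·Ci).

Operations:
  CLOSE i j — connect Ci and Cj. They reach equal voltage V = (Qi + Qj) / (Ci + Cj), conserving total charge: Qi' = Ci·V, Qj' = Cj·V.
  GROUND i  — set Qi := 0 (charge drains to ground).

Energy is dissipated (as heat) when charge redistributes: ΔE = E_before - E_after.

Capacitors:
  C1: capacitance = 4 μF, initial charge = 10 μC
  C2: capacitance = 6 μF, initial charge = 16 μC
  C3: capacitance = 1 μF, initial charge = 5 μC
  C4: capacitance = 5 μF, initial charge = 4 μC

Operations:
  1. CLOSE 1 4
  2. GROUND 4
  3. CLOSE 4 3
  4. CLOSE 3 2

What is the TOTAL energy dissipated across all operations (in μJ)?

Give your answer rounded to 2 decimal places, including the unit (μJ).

Answer: 21.12 μJ

Derivation:
Initial: C1(4μF, Q=10μC, V=2.50V), C2(6μF, Q=16μC, V=2.67V), C3(1μF, Q=5μC, V=5.00V), C4(5μF, Q=4μC, V=0.80V)
Op 1: CLOSE 1-4: Q_total=14.00, C_total=9.00, V=1.56; Q1=6.22, Q4=7.78; dissipated=3.211
Op 2: GROUND 4: Q4=0; energy lost=6.049
Op 3: CLOSE 4-3: Q_total=5.00, C_total=6.00, V=0.83; Q4=4.17, Q3=0.83; dissipated=10.417
Op 4: CLOSE 3-2: Q_total=16.83, C_total=7.00, V=2.40; Q3=2.40, Q2=14.43; dissipated=1.440
Total dissipated: 21.118 μJ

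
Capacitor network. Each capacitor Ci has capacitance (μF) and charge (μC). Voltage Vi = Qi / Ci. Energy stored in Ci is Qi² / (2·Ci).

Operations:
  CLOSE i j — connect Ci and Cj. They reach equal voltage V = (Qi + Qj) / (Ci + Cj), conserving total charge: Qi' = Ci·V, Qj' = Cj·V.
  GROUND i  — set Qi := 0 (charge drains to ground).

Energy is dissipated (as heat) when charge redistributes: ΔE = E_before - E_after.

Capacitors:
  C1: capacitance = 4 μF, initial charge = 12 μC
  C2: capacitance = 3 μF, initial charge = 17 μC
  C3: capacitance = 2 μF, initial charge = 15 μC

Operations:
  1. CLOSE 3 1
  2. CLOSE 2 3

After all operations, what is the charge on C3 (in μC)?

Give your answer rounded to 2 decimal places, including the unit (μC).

Initial: C1(4μF, Q=12μC, V=3.00V), C2(3μF, Q=17μC, V=5.67V), C3(2μF, Q=15μC, V=7.50V)
Op 1: CLOSE 3-1: Q_total=27.00, C_total=6.00, V=4.50; Q3=9.00, Q1=18.00; dissipated=13.500
Op 2: CLOSE 2-3: Q_total=26.00, C_total=5.00, V=5.20; Q2=15.60, Q3=10.40; dissipated=0.817
Final charges: Q1=18.00, Q2=15.60, Q3=10.40

Answer: 10.40 μC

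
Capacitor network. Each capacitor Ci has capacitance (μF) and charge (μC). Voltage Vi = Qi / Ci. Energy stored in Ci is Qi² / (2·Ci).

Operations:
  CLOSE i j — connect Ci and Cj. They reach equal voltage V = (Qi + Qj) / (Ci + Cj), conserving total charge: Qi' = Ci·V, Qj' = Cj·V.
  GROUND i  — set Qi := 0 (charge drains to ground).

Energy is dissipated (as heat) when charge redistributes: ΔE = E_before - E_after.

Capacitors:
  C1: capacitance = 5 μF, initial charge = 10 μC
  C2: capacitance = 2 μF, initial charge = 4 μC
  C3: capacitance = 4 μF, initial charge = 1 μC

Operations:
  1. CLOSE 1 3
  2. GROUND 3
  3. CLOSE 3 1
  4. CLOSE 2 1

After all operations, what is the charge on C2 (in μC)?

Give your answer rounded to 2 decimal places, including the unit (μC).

Answer: 2.11 μC

Derivation:
Initial: C1(5μF, Q=10μC, V=2.00V), C2(2μF, Q=4μC, V=2.00V), C3(4μF, Q=1μC, V=0.25V)
Op 1: CLOSE 1-3: Q_total=11.00, C_total=9.00, V=1.22; Q1=6.11, Q3=4.89; dissipated=3.403
Op 2: GROUND 3: Q3=0; energy lost=2.988
Op 3: CLOSE 3-1: Q_total=6.11, C_total=9.00, V=0.68; Q3=2.72, Q1=3.40; dissipated=1.660
Op 4: CLOSE 2-1: Q_total=7.40, C_total=7.00, V=1.06; Q2=2.11, Q1=5.28; dissipated=1.246
Final charges: Q1=5.28, Q2=2.11, Q3=2.72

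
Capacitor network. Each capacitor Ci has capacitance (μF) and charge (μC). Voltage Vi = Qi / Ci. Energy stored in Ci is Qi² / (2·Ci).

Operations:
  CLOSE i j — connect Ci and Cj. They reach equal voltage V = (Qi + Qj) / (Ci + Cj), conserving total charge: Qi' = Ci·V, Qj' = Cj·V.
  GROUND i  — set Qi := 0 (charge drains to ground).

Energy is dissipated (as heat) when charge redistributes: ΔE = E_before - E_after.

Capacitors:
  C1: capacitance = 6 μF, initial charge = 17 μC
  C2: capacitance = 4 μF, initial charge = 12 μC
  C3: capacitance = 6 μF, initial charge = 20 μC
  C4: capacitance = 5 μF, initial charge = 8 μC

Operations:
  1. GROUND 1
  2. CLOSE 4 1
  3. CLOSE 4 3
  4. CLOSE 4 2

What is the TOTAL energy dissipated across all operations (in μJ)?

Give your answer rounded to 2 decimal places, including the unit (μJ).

Answer: 37.64 μJ

Derivation:
Initial: C1(6μF, Q=17μC, V=2.83V), C2(4μF, Q=12μC, V=3.00V), C3(6μF, Q=20μC, V=3.33V), C4(5μF, Q=8μC, V=1.60V)
Op 1: GROUND 1: Q1=0; energy lost=24.083
Op 2: CLOSE 4-1: Q_total=8.00, C_total=11.00, V=0.73; Q4=3.64, Q1=4.36; dissipated=3.491
Op 3: CLOSE 4-3: Q_total=23.64, C_total=11.00, V=2.15; Q4=10.74, Q3=12.89; dissipated=9.261
Op 4: CLOSE 4-2: Q_total=22.74, C_total=9.00, V=2.53; Q4=12.64, Q2=10.11; dissipated=0.805
Total dissipated: 37.641 μJ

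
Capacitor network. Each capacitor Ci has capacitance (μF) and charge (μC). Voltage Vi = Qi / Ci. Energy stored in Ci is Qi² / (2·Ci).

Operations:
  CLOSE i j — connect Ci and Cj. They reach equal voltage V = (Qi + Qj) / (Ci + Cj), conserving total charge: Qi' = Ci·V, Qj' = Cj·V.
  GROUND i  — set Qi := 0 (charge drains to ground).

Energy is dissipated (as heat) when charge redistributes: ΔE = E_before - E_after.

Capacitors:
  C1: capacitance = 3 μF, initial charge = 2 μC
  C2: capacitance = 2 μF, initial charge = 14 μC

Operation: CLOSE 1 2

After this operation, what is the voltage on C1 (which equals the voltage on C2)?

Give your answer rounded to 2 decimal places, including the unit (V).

Initial: C1(3μF, Q=2μC, V=0.67V), C2(2μF, Q=14μC, V=7.00V)
Op 1: CLOSE 1-2: Q_total=16.00, C_total=5.00, V=3.20; Q1=9.60, Q2=6.40; dissipated=24.067

Answer: 3.20 V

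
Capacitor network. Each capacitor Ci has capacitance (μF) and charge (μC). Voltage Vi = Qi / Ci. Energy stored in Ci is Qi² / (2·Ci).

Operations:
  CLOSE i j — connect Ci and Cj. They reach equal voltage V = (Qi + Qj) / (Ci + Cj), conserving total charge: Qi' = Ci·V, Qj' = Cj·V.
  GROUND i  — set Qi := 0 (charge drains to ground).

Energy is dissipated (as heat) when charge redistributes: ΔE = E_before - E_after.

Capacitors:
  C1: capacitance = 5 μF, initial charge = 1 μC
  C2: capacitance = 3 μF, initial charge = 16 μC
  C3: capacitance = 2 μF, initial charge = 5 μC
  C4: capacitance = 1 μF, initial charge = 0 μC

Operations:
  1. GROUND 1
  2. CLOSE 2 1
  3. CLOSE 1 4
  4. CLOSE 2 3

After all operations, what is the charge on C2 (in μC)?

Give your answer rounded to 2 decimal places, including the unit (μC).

Initial: C1(5μF, Q=1μC, V=0.20V), C2(3μF, Q=16μC, V=5.33V), C3(2μF, Q=5μC, V=2.50V), C4(1μF, Q=0μC, V=0.00V)
Op 1: GROUND 1: Q1=0; energy lost=0.100
Op 2: CLOSE 2-1: Q_total=16.00, C_total=8.00, V=2.00; Q2=6.00, Q1=10.00; dissipated=26.667
Op 3: CLOSE 1-4: Q_total=10.00, C_total=6.00, V=1.67; Q1=8.33, Q4=1.67; dissipated=1.667
Op 4: CLOSE 2-3: Q_total=11.00, C_total=5.00, V=2.20; Q2=6.60, Q3=4.40; dissipated=0.150
Final charges: Q1=8.33, Q2=6.60, Q3=4.40, Q4=1.67

Answer: 6.60 μC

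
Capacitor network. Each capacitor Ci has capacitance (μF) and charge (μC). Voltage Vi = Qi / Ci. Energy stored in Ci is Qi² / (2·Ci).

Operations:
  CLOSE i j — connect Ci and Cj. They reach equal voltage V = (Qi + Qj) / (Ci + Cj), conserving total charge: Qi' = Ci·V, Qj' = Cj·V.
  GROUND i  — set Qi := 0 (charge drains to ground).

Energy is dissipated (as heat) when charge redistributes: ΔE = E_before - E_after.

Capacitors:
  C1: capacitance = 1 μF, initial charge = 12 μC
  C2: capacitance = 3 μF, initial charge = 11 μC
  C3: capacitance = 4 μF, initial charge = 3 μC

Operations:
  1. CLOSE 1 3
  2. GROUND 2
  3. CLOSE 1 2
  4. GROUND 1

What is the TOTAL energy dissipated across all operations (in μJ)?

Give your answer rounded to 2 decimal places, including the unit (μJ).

Initial: C1(1μF, Q=12μC, V=12.00V), C2(3μF, Q=11μC, V=3.67V), C3(4μF, Q=3μC, V=0.75V)
Op 1: CLOSE 1-3: Q_total=15.00, C_total=5.00, V=3.00; Q1=3.00, Q3=12.00; dissipated=50.625
Op 2: GROUND 2: Q2=0; energy lost=20.167
Op 3: CLOSE 1-2: Q_total=3.00, C_total=4.00, V=0.75; Q1=0.75, Q2=2.25; dissipated=3.375
Op 4: GROUND 1: Q1=0; energy lost=0.281
Total dissipated: 74.448 μJ

Answer: 74.45 μJ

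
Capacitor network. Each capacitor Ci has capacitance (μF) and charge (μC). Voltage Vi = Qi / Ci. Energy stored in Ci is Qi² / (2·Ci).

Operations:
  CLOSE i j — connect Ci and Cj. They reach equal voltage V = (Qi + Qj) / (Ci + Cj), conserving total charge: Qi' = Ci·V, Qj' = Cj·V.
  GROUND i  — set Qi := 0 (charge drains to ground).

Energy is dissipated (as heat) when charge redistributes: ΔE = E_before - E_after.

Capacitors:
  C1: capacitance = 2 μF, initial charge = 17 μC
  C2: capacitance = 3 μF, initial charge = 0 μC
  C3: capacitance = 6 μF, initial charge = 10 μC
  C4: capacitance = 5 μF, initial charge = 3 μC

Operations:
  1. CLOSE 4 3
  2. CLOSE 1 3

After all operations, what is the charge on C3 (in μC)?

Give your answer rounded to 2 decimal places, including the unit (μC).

Answer: 18.07 μC

Derivation:
Initial: C1(2μF, Q=17μC, V=8.50V), C2(3μF, Q=0μC, V=0.00V), C3(6μF, Q=10μC, V=1.67V), C4(5μF, Q=3μC, V=0.60V)
Op 1: CLOSE 4-3: Q_total=13.00, C_total=11.00, V=1.18; Q4=5.91, Q3=7.09; dissipated=1.552
Op 2: CLOSE 1-3: Q_total=24.09, C_total=8.00, V=3.01; Q1=6.02, Q3=18.07; dissipated=40.167
Final charges: Q1=6.02, Q2=0.00, Q3=18.07, Q4=5.91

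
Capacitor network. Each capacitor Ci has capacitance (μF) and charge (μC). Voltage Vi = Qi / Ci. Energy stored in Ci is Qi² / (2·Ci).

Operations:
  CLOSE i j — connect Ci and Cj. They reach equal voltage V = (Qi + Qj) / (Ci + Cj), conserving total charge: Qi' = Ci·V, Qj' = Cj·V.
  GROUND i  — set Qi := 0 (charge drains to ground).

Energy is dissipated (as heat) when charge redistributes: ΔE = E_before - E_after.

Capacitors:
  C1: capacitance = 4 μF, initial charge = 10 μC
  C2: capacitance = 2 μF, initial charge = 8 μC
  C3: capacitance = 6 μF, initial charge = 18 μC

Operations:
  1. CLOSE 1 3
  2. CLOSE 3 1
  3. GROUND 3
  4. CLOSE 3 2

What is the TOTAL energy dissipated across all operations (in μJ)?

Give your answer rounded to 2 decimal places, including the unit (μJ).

Initial: C1(4μF, Q=10μC, V=2.50V), C2(2μF, Q=8μC, V=4.00V), C3(6μF, Q=18μC, V=3.00V)
Op 1: CLOSE 1-3: Q_total=28.00, C_total=10.00, V=2.80; Q1=11.20, Q3=16.80; dissipated=0.300
Op 2: CLOSE 3-1: Q_total=28.00, C_total=10.00, V=2.80; Q3=16.80, Q1=11.20; dissipated=0.000
Op 3: GROUND 3: Q3=0; energy lost=23.520
Op 4: CLOSE 3-2: Q_total=8.00, C_total=8.00, V=1.00; Q3=6.00, Q2=2.00; dissipated=12.000
Total dissipated: 35.820 μJ

Answer: 35.82 μJ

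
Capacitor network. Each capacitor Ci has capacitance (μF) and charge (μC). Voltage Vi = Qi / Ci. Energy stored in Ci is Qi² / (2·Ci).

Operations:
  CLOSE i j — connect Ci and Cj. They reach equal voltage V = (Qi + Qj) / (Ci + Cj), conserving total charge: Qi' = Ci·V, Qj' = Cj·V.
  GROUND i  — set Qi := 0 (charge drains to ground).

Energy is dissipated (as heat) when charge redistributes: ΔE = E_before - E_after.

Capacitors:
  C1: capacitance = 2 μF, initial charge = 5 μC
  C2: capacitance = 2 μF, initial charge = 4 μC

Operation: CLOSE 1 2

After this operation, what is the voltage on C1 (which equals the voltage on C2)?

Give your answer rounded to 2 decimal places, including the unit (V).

Initial: C1(2μF, Q=5μC, V=2.50V), C2(2μF, Q=4μC, V=2.00V)
Op 1: CLOSE 1-2: Q_total=9.00, C_total=4.00, V=2.25; Q1=4.50, Q2=4.50; dissipated=0.125

Answer: 2.25 V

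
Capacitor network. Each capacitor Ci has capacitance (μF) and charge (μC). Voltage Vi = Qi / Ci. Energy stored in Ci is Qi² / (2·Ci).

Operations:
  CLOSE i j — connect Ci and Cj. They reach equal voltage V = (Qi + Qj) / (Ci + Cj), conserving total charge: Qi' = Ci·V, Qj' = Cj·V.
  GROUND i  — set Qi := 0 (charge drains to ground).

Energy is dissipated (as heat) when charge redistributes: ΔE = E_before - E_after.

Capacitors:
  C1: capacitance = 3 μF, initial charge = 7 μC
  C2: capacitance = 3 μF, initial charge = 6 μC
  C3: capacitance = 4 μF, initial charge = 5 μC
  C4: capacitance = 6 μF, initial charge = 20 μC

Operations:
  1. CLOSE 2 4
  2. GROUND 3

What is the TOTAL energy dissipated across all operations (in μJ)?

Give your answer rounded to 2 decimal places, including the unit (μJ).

Initial: C1(3μF, Q=7μC, V=2.33V), C2(3μF, Q=6μC, V=2.00V), C3(4μF, Q=5μC, V=1.25V), C4(6μF, Q=20μC, V=3.33V)
Op 1: CLOSE 2-4: Q_total=26.00, C_total=9.00, V=2.89; Q2=8.67, Q4=17.33; dissipated=1.778
Op 2: GROUND 3: Q3=0; energy lost=3.125
Total dissipated: 4.903 μJ

Answer: 4.90 μJ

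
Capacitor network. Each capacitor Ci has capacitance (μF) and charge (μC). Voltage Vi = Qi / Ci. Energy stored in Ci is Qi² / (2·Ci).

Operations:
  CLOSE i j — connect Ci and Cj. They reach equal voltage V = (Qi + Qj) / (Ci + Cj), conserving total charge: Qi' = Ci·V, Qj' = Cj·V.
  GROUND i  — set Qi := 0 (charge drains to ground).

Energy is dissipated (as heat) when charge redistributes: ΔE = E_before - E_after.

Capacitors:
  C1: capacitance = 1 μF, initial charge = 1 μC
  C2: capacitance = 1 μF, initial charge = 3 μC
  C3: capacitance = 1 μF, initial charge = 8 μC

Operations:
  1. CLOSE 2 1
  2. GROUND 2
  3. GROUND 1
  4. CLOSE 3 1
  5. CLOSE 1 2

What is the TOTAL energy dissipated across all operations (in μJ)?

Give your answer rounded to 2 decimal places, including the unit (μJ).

Answer: 25.00 μJ

Derivation:
Initial: C1(1μF, Q=1μC, V=1.00V), C2(1μF, Q=3μC, V=3.00V), C3(1μF, Q=8μC, V=8.00V)
Op 1: CLOSE 2-1: Q_total=4.00, C_total=2.00, V=2.00; Q2=2.00, Q1=2.00; dissipated=1.000
Op 2: GROUND 2: Q2=0; energy lost=2.000
Op 3: GROUND 1: Q1=0; energy lost=2.000
Op 4: CLOSE 3-1: Q_total=8.00, C_total=2.00, V=4.00; Q3=4.00, Q1=4.00; dissipated=16.000
Op 5: CLOSE 1-2: Q_total=4.00, C_total=2.00, V=2.00; Q1=2.00, Q2=2.00; dissipated=4.000
Total dissipated: 25.000 μJ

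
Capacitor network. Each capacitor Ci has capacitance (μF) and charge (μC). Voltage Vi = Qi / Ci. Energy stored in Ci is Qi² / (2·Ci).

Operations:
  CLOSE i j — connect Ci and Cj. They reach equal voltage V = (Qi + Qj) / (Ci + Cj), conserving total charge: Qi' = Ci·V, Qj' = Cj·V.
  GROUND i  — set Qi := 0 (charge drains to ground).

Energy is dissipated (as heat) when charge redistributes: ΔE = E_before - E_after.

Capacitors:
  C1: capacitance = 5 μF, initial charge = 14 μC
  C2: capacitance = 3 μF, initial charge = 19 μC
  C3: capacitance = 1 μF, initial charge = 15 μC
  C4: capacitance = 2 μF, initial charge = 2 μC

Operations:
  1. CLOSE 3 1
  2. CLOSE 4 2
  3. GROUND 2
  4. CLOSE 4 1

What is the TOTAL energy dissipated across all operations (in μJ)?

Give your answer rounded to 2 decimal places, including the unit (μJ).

Initial: C1(5μF, Q=14μC, V=2.80V), C2(3μF, Q=19μC, V=6.33V), C3(1μF, Q=15μC, V=15.00V), C4(2μF, Q=2μC, V=1.00V)
Op 1: CLOSE 3-1: Q_total=29.00, C_total=6.00, V=4.83; Q3=4.83, Q1=24.17; dissipated=62.017
Op 2: CLOSE 4-2: Q_total=21.00, C_total=5.00, V=4.20; Q4=8.40, Q2=12.60; dissipated=17.067
Op 3: GROUND 2: Q2=0; energy lost=26.460
Op 4: CLOSE 4-1: Q_total=32.57, C_total=7.00, V=4.65; Q4=9.30, Q1=23.26; dissipated=0.287
Total dissipated: 105.830 μJ

Answer: 105.83 μJ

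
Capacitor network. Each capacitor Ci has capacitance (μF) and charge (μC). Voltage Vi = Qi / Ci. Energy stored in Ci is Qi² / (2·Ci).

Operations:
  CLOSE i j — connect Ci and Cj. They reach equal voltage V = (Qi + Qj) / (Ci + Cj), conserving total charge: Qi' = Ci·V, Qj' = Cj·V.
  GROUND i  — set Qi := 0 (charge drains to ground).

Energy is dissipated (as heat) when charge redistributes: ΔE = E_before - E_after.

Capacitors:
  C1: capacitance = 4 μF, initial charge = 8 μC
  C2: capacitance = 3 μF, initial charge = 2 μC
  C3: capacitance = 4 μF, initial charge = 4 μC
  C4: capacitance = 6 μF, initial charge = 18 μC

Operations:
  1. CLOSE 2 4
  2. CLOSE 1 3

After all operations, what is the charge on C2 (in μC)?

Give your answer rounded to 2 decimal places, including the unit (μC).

Answer: 6.67 μC

Derivation:
Initial: C1(4μF, Q=8μC, V=2.00V), C2(3μF, Q=2μC, V=0.67V), C3(4μF, Q=4μC, V=1.00V), C4(6μF, Q=18μC, V=3.00V)
Op 1: CLOSE 2-4: Q_total=20.00, C_total=9.00, V=2.22; Q2=6.67, Q4=13.33; dissipated=5.444
Op 2: CLOSE 1-3: Q_total=12.00, C_total=8.00, V=1.50; Q1=6.00, Q3=6.00; dissipated=1.000
Final charges: Q1=6.00, Q2=6.67, Q3=6.00, Q4=13.33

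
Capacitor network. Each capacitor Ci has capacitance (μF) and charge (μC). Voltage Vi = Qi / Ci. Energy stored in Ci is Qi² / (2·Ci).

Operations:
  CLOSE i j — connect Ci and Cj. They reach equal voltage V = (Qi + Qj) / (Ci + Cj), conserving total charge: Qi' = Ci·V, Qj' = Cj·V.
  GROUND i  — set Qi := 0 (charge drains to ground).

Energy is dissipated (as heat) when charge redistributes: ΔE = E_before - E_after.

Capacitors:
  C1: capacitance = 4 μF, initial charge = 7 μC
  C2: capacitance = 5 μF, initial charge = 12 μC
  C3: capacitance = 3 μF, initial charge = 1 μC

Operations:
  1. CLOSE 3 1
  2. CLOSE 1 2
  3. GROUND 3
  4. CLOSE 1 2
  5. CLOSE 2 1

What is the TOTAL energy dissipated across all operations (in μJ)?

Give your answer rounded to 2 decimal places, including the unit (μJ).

Answer: 5.44 μJ

Derivation:
Initial: C1(4μF, Q=7μC, V=1.75V), C2(5μF, Q=12μC, V=2.40V), C3(3μF, Q=1μC, V=0.33V)
Op 1: CLOSE 3-1: Q_total=8.00, C_total=7.00, V=1.14; Q3=3.43, Q1=4.57; dissipated=1.720
Op 2: CLOSE 1-2: Q_total=16.57, C_total=9.00, V=1.84; Q1=7.37, Q2=9.21; dissipated=1.756
Op 3: GROUND 3: Q3=0; energy lost=1.959
Op 4: CLOSE 1-2: Q_total=16.57, C_total=9.00, V=1.84; Q1=7.37, Q2=9.21; dissipated=0.000
Op 5: CLOSE 2-1: Q_total=16.57, C_total=9.00, V=1.84; Q2=9.21, Q1=7.37; dissipated=0.000
Total dissipated: 5.435 μJ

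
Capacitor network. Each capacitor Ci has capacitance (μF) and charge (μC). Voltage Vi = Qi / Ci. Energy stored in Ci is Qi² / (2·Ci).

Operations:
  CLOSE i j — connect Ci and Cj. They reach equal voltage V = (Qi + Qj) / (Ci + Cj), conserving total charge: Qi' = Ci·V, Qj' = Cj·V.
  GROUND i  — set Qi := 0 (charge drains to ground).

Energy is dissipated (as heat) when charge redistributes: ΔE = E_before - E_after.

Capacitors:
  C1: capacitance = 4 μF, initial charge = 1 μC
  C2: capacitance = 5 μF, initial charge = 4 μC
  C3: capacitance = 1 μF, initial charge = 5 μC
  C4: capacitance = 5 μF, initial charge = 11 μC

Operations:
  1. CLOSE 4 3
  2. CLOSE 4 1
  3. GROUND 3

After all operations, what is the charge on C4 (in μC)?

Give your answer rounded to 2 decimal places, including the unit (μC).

Answer: 7.96 μC

Derivation:
Initial: C1(4μF, Q=1μC, V=0.25V), C2(5μF, Q=4μC, V=0.80V), C3(1μF, Q=5μC, V=5.00V), C4(5μF, Q=11μC, V=2.20V)
Op 1: CLOSE 4-3: Q_total=16.00, C_total=6.00, V=2.67; Q4=13.33, Q3=2.67; dissipated=3.267
Op 2: CLOSE 4-1: Q_total=14.33, C_total=9.00, V=1.59; Q4=7.96, Q1=6.37; dissipated=6.489
Op 3: GROUND 3: Q3=0; energy lost=3.556
Final charges: Q1=6.37, Q2=4.00, Q3=0.00, Q4=7.96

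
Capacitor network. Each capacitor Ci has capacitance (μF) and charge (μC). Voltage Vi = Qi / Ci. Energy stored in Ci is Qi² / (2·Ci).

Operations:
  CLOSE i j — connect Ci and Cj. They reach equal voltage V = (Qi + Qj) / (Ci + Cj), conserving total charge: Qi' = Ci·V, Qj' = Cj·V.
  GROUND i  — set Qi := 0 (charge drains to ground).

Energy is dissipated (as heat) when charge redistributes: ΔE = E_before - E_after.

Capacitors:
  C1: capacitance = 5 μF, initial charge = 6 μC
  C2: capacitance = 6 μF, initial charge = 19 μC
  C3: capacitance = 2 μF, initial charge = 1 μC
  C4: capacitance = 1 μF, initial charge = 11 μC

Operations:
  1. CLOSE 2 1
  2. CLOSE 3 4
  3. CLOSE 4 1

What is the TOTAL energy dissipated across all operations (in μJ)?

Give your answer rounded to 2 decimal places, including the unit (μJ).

Answer: 43.27 μJ

Derivation:
Initial: C1(5μF, Q=6μC, V=1.20V), C2(6μF, Q=19μC, V=3.17V), C3(2μF, Q=1μC, V=0.50V), C4(1μF, Q=11μC, V=11.00V)
Op 1: CLOSE 2-1: Q_total=25.00, C_total=11.00, V=2.27; Q2=13.64, Q1=11.36; dissipated=5.274
Op 2: CLOSE 3-4: Q_total=12.00, C_total=3.00, V=4.00; Q3=8.00, Q4=4.00; dissipated=36.750
Op 3: CLOSE 4-1: Q_total=15.36, C_total=6.00, V=2.56; Q4=2.56, Q1=12.80; dissipated=1.243
Total dissipated: 43.267 μJ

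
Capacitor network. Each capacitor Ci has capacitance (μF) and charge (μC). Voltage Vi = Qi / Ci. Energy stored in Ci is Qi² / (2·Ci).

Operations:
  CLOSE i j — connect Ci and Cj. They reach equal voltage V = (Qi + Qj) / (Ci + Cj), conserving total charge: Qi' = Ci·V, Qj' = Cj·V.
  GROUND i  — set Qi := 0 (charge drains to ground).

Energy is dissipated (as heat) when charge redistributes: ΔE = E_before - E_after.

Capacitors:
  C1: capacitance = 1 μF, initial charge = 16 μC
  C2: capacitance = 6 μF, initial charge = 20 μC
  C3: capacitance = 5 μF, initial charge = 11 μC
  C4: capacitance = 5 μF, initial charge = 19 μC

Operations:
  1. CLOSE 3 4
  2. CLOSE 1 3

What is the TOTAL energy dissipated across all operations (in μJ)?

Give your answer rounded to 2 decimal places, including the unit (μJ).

Initial: C1(1μF, Q=16μC, V=16.00V), C2(6μF, Q=20μC, V=3.33V), C3(5μF, Q=11μC, V=2.20V), C4(5μF, Q=19μC, V=3.80V)
Op 1: CLOSE 3-4: Q_total=30.00, C_total=10.00, V=3.00; Q3=15.00, Q4=15.00; dissipated=3.200
Op 2: CLOSE 1-3: Q_total=31.00, C_total=6.00, V=5.17; Q1=5.17, Q3=25.83; dissipated=70.417
Total dissipated: 73.617 μJ

Answer: 73.62 μJ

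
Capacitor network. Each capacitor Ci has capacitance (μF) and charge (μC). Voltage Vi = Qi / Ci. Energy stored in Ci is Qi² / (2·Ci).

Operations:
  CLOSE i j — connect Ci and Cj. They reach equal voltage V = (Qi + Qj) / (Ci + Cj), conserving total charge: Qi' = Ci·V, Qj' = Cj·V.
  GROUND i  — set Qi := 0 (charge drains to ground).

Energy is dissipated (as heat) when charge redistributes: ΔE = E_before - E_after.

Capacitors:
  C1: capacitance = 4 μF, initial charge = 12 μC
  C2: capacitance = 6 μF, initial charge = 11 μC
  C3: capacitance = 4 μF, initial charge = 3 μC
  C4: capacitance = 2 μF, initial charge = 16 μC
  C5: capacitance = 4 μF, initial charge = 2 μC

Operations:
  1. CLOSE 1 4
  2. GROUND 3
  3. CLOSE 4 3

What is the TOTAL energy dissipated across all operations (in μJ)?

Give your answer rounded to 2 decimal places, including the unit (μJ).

Initial: C1(4μF, Q=12μC, V=3.00V), C2(6μF, Q=11μC, V=1.83V), C3(4μF, Q=3μC, V=0.75V), C4(2μF, Q=16μC, V=8.00V), C5(4μF, Q=2μC, V=0.50V)
Op 1: CLOSE 1-4: Q_total=28.00, C_total=6.00, V=4.67; Q1=18.67, Q4=9.33; dissipated=16.667
Op 2: GROUND 3: Q3=0; energy lost=1.125
Op 3: CLOSE 4-3: Q_total=9.33, C_total=6.00, V=1.56; Q4=3.11, Q3=6.22; dissipated=14.519
Total dissipated: 32.310 μJ

Answer: 32.31 μJ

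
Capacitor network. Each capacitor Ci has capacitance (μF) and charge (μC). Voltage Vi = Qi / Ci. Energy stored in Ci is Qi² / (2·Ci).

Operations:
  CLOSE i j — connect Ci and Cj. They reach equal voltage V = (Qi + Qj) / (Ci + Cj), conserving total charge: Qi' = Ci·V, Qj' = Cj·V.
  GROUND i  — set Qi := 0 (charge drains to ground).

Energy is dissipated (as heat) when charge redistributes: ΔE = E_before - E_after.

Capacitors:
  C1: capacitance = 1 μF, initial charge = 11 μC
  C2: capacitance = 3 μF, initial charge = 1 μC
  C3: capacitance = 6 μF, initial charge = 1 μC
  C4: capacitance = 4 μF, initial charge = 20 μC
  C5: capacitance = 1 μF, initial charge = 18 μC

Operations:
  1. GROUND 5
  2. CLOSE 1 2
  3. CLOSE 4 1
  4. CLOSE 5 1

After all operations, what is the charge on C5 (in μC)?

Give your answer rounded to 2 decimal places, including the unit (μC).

Answer: 2.30 μC

Derivation:
Initial: C1(1μF, Q=11μC, V=11.00V), C2(3μF, Q=1μC, V=0.33V), C3(6μF, Q=1μC, V=0.17V), C4(4μF, Q=20μC, V=5.00V), C5(1μF, Q=18μC, V=18.00V)
Op 1: GROUND 5: Q5=0; energy lost=162.000
Op 2: CLOSE 1-2: Q_total=12.00, C_total=4.00, V=3.00; Q1=3.00, Q2=9.00; dissipated=42.667
Op 3: CLOSE 4-1: Q_total=23.00, C_total=5.00, V=4.60; Q4=18.40, Q1=4.60; dissipated=1.600
Op 4: CLOSE 5-1: Q_total=4.60, C_total=2.00, V=2.30; Q5=2.30, Q1=2.30; dissipated=5.290
Final charges: Q1=2.30, Q2=9.00, Q3=1.00, Q4=18.40, Q5=2.30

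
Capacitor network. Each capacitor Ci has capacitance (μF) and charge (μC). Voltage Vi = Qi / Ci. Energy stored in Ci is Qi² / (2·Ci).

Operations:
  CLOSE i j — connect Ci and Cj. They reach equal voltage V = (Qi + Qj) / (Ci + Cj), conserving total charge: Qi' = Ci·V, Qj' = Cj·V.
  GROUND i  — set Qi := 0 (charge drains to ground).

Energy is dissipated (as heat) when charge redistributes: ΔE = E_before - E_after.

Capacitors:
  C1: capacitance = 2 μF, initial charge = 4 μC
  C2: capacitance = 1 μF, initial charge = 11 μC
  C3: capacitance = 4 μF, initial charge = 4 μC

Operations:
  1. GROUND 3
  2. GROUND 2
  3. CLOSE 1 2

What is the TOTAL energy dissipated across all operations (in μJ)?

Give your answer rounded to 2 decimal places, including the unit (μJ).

Answer: 63.83 μJ

Derivation:
Initial: C1(2μF, Q=4μC, V=2.00V), C2(1μF, Q=11μC, V=11.00V), C3(4μF, Q=4μC, V=1.00V)
Op 1: GROUND 3: Q3=0; energy lost=2.000
Op 2: GROUND 2: Q2=0; energy lost=60.500
Op 3: CLOSE 1-2: Q_total=4.00, C_total=3.00, V=1.33; Q1=2.67, Q2=1.33; dissipated=1.333
Total dissipated: 63.833 μJ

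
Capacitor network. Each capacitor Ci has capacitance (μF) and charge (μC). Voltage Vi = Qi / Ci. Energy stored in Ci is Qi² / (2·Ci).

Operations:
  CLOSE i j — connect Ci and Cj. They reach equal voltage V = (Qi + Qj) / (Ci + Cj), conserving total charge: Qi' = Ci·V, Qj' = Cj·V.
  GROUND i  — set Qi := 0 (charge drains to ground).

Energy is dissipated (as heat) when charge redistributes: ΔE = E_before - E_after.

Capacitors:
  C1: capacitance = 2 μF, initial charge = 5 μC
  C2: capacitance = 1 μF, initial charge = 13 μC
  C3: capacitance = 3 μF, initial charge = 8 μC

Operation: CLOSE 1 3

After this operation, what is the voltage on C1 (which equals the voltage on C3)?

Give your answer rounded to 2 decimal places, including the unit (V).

Answer: 2.60 V

Derivation:
Initial: C1(2μF, Q=5μC, V=2.50V), C2(1μF, Q=13μC, V=13.00V), C3(3μF, Q=8μC, V=2.67V)
Op 1: CLOSE 1-3: Q_total=13.00, C_total=5.00, V=2.60; Q1=5.20, Q3=7.80; dissipated=0.017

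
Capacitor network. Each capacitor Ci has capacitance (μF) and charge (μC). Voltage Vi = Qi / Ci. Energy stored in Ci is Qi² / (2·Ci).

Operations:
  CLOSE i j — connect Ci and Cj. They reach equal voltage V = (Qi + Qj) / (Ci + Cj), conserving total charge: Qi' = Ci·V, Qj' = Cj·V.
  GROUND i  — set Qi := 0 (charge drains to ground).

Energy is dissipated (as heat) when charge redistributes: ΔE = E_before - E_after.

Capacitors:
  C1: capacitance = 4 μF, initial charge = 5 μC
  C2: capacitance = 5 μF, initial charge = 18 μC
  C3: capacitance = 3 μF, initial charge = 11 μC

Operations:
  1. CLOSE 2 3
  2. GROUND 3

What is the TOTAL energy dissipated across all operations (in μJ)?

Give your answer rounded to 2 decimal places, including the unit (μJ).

Initial: C1(4μF, Q=5μC, V=1.25V), C2(5μF, Q=18μC, V=3.60V), C3(3μF, Q=11μC, V=3.67V)
Op 1: CLOSE 2-3: Q_total=29.00, C_total=8.00, V=3.62; Q2=18.12, Q3=10.88; dissipated=0.004
Op 2: GROUND 3: Q3=0; energy lost=19.711
Total dissipated: 19.715 μJ

Answer: 19.72 μJ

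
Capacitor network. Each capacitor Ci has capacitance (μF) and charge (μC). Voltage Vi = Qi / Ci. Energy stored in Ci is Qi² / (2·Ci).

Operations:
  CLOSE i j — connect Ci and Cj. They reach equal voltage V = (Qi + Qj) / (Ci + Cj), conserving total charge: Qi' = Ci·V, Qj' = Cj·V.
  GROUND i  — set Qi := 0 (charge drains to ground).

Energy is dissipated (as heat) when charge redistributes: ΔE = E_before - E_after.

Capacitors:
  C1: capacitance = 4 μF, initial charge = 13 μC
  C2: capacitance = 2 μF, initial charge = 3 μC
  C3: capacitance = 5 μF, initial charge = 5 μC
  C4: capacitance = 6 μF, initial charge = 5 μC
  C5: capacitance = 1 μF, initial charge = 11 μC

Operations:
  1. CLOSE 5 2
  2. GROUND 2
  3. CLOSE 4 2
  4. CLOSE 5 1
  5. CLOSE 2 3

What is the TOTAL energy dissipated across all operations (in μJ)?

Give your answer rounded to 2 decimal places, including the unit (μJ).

Answer: 53.29 μJ

Derivation:
Initial: C1(4μF, Q=13μC, V=3.25V), C2(2μF, Q=3μC, V=1.50V), C3(5μF, Q=5μC, V=1.00V), C4(6μF, Q=5μC, V=0.83V), C5(1μF, Q=11μC, V=11.00V)
Op 1: CLOSE 5-2: Q_total=14.00, C_total=3.00, V=4.67; Q5=4.67, Q2=9.33; dissipated=30.083
Op 2: GROUND 2: Q2=0; energy lost=21.778
Op 3: CLOSE 4-2: Q_total=5.00, C_total=8.00, V=0.62; Q4=3.75, Q2=1.25; dissipated=0.521
Op 4: CLOSE 5-1: Q_total=17.67, C_total=5.00, V=3.53; Q5=3.53, Q1=14.13; dissipated=0.803
Op 5: CLOSE 2-3: Q_total=6.25, C_total=7.00, V=0.89; Q2=1.79, Q3=4.46; dissipated=0.100
Total dissipated: 53.285 μJ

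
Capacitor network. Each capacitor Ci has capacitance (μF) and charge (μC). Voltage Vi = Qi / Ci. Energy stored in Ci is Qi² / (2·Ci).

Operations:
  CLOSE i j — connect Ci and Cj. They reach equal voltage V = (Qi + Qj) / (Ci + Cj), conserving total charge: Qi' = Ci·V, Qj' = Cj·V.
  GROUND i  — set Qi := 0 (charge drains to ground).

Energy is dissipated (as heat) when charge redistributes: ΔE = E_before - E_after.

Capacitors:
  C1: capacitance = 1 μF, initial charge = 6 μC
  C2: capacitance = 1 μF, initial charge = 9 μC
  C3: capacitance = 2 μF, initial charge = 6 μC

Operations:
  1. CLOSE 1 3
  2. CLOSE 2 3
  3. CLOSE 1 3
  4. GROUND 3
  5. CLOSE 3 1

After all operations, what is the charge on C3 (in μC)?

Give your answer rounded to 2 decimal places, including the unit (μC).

Initial: C1(1μF, Q=6μC, V=6.00V), C2(1μF, Q=9μC, V=9.00V), C3(2μF, Q=6μC, V=3.00V)
Op 1: CLOSE 1-3: Q_total=12.00, C_total=3.00, V=4.00; Q1=4.00, Q3=8.00; dissipated=3.000
Op 2: CLOSE 2-3: Q_total=17.00, C_total=3.00, V=5.67; Q2=5.67, Q3=11.33; dissipated=8.333
Op 3: CLOSE 1-3: Q_total=15.33, C_total=3.00, V=5.11; Q1=5.11, Q3=10.22; dissipated=0.926
Op 4: GROUND 3: Q3=0; energy lost=26.123
Op 5: CLOSE 3-1: Q_total=5.11, C_total=3.00, V=1.70; Q3=3.41, Q1=1.70; dissipated=8.708
Final charges: Q1=1.70, Q2=5.67, Q3=3.41

Answer: 3.41 μC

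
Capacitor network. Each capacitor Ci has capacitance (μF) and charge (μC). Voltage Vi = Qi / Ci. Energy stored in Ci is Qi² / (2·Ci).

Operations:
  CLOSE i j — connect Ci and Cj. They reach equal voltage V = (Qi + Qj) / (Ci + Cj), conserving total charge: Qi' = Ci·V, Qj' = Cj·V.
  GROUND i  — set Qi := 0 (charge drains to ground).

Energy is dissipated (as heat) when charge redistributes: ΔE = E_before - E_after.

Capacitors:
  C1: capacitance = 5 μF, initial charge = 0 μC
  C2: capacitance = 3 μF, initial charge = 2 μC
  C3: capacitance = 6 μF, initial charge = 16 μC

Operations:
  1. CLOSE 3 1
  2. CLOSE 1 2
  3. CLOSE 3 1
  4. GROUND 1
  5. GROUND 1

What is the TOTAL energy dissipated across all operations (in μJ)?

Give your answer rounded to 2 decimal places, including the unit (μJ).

Initial: C1(5μF, Q=0μC, V=0.00V), C2(3μF, Q=2μC, V=0.67V), C3(6μF, Q=16μC, V=2.67V)
Op 1: CLOSE 3-1: Q_total=16.00, C_total=11.00, V=1.45; Q3=8.73, Q1=7.27; dissipated=9.697
Op 2: CLOSE 1-2: Q_total=9.27, C_total=8.00, V=1.16; Q1=5.80, Q2=3.48; dissipated=0.582
Op 3: CLOSE 3-1: Q_total=14.52, C_total=11.00, V=1.32; Q3=7.92, Q1=6.60; dissipated=0.119
Op 4: GROUND 1: Q1=0; energy lost=4.358
Op 5: GROUND 1: Q1=0; energy lost=0.000
Total dissipated: 14.756 μJ

Answer: 14.76 μJ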